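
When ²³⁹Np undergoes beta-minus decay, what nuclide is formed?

Pu-239

Beta-minus decay: mass number changes by +0, atomic number by +1.
A: 239 = 239; Z: 93 + 1 = 94.
Z = 94 is plutonium, so the daughter is ²³⁹Pu.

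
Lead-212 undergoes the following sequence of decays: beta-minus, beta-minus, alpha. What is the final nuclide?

Pb-208

Start: (A, Z) = (212, 82).
After β⁻: (212, 83).
After β⁻: (212, 84).
After α: (208, 82).
Z = 82 is lead.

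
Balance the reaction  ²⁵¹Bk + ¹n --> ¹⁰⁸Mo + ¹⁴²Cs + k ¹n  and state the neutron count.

Conserve mass number: 252 = 108 + 142 + k, so k = 252 − 250 = 2.
Check atomic number: 97 = 42 + 55 + 0 = 97. ✓

2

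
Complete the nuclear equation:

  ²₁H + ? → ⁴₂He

deuteron

Conserve mass number: 2 + A = 4, so A = 2.
Conserve atomic number: 1 + Z = 2, so Z = 1.
A = 2 and Z = 1 is ²₁H — a deuteron.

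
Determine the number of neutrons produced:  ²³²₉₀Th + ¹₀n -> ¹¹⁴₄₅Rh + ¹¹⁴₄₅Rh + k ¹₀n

5

Conserve mass number: 233 = 114 + 114 + k, so k = 233 − 228 = 5.
Check atomic number: 90 = 45 + 45 + 0 = 90. ✓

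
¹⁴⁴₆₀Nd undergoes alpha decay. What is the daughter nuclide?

Ce-140

Alpha decay: mass number changes by -4, atomic number by -2.
A: 144 − 4 = 140; Z: 60 − 2 = 58.
Z = 58 is cerium, so the daughter is ¹⁴⁰₅₈Ce.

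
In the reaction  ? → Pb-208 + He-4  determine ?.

Po-212

Conserve mass number: A = 208 + 4, so A = 212.
Conserve atomic number: Z = 82 + 2, so Z = 84.
Z = 84 is polonium, so the species is Po-212.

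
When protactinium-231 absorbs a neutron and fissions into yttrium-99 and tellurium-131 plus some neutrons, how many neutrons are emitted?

Conserve mass number: 232 = 99 + 131 + k, so k = 232 − 230 = 2.
Check atomic number: 91 = 39 + 52 + 0 = 91. ✓

2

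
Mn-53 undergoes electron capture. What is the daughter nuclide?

Cr-53

Electron capture: mass number changes by +0, atomic number by -1.
A: 53 = 53; Z: 25 − 1 = 24.
Z = 24 is chromium, so the daughter is Cr-53.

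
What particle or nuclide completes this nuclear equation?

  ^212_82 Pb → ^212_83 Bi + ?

beta-minus particle

Conserve mass number: 212 = 212 + A, so A = 0.
Conserve atomic number: 82 = 83 + Z, so Z = -1.
A = 0 and Z = -1 is ^0_-1 e — a beta-minus particle.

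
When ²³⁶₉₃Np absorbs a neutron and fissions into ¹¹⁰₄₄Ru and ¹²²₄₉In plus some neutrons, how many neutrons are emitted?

Conserve mass number: 237 = 110 + 122 + k, so k = 237 − 232 = 5.
Check atomic number: 93 = 44 + 49 + 0 = 93. ✓

5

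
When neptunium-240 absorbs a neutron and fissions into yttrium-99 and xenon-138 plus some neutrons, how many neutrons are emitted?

Conserve mass number: 241 = 99 + 138 + k, so k = 241 − 237 = 4.
Check atomic number: 93 = 39 + 54 + 0 = 93. ✓

4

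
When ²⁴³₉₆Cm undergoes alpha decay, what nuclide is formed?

Pu-239

Alpha decay: mass number changes by -4, atomic number by -2.
A: 243 − 4 = 239; Z: 96 − 2 = 94.
Z = 94 is plutonium, so the daughter is ²³⁹₉₄Pu.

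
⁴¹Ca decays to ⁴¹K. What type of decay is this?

ΔA = 41 − 41 = 0; ΔZ = 19 − 20 = -1.
A is unchanged and Z drops by 1 — a proton has become a neutron (β⁺ emission or electron capture).

beta-plus decay or electron capture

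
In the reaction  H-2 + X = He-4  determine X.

deuteron

Conserve mass number: 2 + A = 4, so A = 2.
Conserve atomic number: 1 + Z = 2, so Z = 1.
A = 2 and Z = 1 is H-2 — a deuteron.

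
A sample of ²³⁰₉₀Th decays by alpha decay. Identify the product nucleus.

Ra-226

Alpha decay: mass number changes by -4, atomic number by -2.
A: 230 − 4 = 226; Z: 90 − 2 = 88.
Z = 88 is radium, so the daughter is ²²⁶₈₈Ra.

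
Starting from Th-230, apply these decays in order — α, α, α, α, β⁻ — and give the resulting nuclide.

Bi-214

Start: (A, Z) = (230, 90).
After α: (226, 88).
After α: (222, 86).
After α: (218, 84).
After α: (214, 82).
After β⁻: (214, 83).
Z = 83 is bismuth.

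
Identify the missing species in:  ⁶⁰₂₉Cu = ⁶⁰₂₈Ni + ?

Conserve mass number: 60 = 60 + A, so A = 0.
Conserve atomic number: 29 = 28 + Z, so Z = 1.
A = 0 and Z = 1 is ⁰₁e — a positron.

positron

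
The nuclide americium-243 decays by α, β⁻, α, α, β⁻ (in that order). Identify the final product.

Pa-231

Start: (A, Z) = (243, 95).
After α: (239, 93).
After β⁻: (239, 94).
After α: (235, 92).
After α: (231, 90).
After β⁻: (231, 91).
Z = 91 is protactinium.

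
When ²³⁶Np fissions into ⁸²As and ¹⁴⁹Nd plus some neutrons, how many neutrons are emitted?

5

Conserve mass number: 236 = 82 + 149 + k, so k = 236 − 231 = 5.
Check atomic number: 93 = 33 + 60 + 0 = 93. ✓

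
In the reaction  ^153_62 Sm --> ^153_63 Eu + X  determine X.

beta-minus particle

Conserve mass number: 153 = 153 + A, so A = 0.
Conserve atomic number: 62 = 63 + Z, so Z = -1.
A = 0 and Z = -1 is ^0_-1 e — a beta-minus particle.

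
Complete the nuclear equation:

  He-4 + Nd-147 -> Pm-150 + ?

Conserve mass number: 4 + 147 = 150 + A, so A = 1.
Conserve atomic number: 2 + 60 = 61 + Z, so Z = 1.
A = 1 and Z = 1 is H-1 — a proton.

proton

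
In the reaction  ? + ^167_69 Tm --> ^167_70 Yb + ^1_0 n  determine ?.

Conserve mass number: A + 167 = 167 + 1, so A = 1.
Conserve atomic number: Z + 69 = 70 + 0, so Z = 1.
A = 1 and Z = 1 is ^1_1 H — a proton.

proton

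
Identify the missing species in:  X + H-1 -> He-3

Conserve mass number: A + 1 = 3, so A = 2.
Conserve atomic number: Z + 1 = 2, so Z = 1.
A = 2 and Z = 1 is H-2 — a deuteron.

deuteron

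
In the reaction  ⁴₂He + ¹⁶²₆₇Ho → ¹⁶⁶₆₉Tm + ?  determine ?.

gamma ray

Conserve mass number: 4 + 162 = 166 + A, so A = 0.
Conserve atomic number: 2 + 67 = 69 + Z, so Z = 0.
A = 0 and Z = 0 is ⁰₀γ — a gamma ray.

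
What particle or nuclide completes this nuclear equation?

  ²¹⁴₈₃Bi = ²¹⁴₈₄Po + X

beta-minus particle

Conserve mass number: 214 = 214 + A, so A = 0.
Conserve atomic number: 83 = 84 + Z, so Z = -1.
A = 0 and Z = -1 is ⁰₋₁e — a beta-minus particle.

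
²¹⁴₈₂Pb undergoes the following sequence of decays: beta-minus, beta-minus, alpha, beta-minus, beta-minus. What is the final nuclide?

Po-210

Start: (A, Z) = (214, 82).
After β⁻: (214, 83).
After β⁻: (214, 84).
After α: (210, 82).
After β⁻: (210, 83).
After β⁻: (210, 84).
Z = 84 is polonium.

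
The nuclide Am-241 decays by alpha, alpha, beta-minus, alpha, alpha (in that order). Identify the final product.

Start: (A, Z) = (241, 95).
After α: (237, 93).
After α: (233, 91).
After β⁻: (233, 92).
After α: (229, 90).
After α: (225, 88).
Z = 88 is radium.

Ra-225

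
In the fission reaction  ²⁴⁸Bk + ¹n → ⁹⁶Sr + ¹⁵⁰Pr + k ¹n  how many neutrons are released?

3

Conserve mass number: 249 = 96 + 150 + k, so k = 249 − 246 = 3.
Check atomic number: 97 = 38 + 59 + 0 = 97. ✓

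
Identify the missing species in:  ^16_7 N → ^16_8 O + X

Conserve mass number: 16 = 16 + A, so A = 0.
Conserve atomic number: 7 = 8 + Z, so Z = -1.
A = 0 and Z = -1 is ^0_-1 e — a beta-minus particle.

beta-minus particle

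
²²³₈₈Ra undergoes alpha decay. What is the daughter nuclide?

Alpha decay: mass number changes by -4, atomic number by -2.
A: 223 − 4 = 219; Z: 88 − 2 = 86.
Z = 86 is radon, so the daughter is ²¹⁹₈₆Rn.

Rn-219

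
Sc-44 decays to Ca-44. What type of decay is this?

ΔA = 44 − 44 = 0; ΔZ = 20 − 21 = -1.
A is unchanged and Z drops by 1 — a proton has become a neutron (β⁺ emission or electron capture).

beta-plus decay or electron capture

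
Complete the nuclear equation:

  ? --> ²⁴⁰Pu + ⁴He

Cm-244

Conserve mass number: A = 240 + 4, so A = 244.
Conserve atomic number: Z = 94 + 2, so Z = 96.
Z = 96 is curium, so the species is ²⁴⁴Cm.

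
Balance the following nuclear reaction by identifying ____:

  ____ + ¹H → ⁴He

triton

Conserve mass number: A + 1 = 4, so A = 3.
Conserve atomic number: Z + 1 = 2, so Z = 1.
A = 3 and Z = 1 is ³H — a triton.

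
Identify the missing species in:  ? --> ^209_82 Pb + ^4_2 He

Conserve mass number: A = 209 + 4, so A = 213.
Conserve atomic number: Z = 82 + 2, so Z = 84.
Z = 84 is polonium, so the species is ^213_84 Po.

Po-213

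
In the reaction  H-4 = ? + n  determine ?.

H-3

Conserve mass number: 4 = A + 1, so A = 3.
Conserve atomic number: 1 = Z + 0, so Z = 1.
A = 3 and Z = 1 is H-3 — a triton.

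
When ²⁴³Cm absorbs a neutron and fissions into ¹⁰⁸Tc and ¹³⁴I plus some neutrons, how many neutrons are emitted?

Conserve mass number: 244 = 108 + 134 + k, so k = 244 − 242 = 2.
Check atomic number: 96 = 43 + 53 + 0 = 96. ✓

2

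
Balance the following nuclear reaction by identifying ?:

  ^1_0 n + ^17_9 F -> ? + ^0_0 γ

Conserve mass number: 1 + 17 = A + 0, so A = 18.
Conserve atomic number: 0 + 9 = Z + 0, so Z = 9.
Z = 9 is fluorine, so the species is ^18_9 F.

F-18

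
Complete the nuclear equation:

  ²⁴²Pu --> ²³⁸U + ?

alpha particle

Conserve mass number: 242 = 238 + A, so A = 4.
Conserve atomic number: 94 = 92 + Z, so Z = 2.
A = 4 and Z = 2 is ⁴He — an alpha particle.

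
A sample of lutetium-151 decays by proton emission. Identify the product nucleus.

Yb-150

Proton emission: mass number changes by -1, atomic number by -1.
A: 151 − 1 = 150; Z: 71 − 1 = 70.
Z = 70 is ytterbium, so the daughter is ytterbium-150.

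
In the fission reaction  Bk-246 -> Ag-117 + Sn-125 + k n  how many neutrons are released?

4

Conserve mass number: 246 = 117 + 125 + k, so k = 246 − 242 = 4.
Check atomic number: 97 = 47 + 50 + 0 = 97. ✓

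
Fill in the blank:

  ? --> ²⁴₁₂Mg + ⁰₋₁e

Na-24

Conserve mass number: A = 24 + 0, so A = 24.
Conserve atomic number: Z = 12 − 1, so Z = 11.
Z = 11 is sodium, so the species is ²⁴₁₁Na.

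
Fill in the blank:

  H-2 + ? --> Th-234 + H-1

Th-233

Conserve mass number: 2 + A = 234 + 1, so A = 233.
Conserve atomic number: 1 + Z = 90 + 1, so Z = 90.
Z = 90 is thorium, so the species is Th-233.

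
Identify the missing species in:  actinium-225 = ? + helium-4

Fr-221

Conserve mass number: 225 = A + 4, so A = 221.
Conserve atomic number: 89 = Z + 2, so Z = 87.
Z = 87 is francium, so the species is francium-221.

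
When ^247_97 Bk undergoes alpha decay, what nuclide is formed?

Am-243

Alpha decay: mass number changes by -4, atomic number by -2.
A: 247 − 4 = 243; Z: 97 − 2 = 95.
Z = 95 is americium, so the daughter is ^243_95 Am.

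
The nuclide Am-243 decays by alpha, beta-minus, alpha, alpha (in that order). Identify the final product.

Th-231

Start: (A, Z) = (243, 95).
After α: (239, 93).
After β⁻: (239, 94).
After α: (235, 92).
After α: (231, 90).
Z = 90 is thorium.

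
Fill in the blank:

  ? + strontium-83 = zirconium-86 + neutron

Conserve mass number: A + 83 = 86 + 1, so A = 4.
Conserve atomic number: Z + 38 = 40 + 0, so Z = 2.
A = 4 and Z = 2 is helium-4 — an alpha particle.

alpha particle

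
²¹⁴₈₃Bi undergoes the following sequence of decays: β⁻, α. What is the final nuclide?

Pb-210

Start: (A, Z) = (214, 83).
After β⁻: (214, 84).
After α: (210, 82).
Z = 82 is lead.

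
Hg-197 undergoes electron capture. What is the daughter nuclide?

Au-197

Electron capture: mass number changes by +0, atomic number by -1.
A: 197 = 197; Z: 80 − 1 = 79.
Z = 79 is gold, so the daughter is Au-197.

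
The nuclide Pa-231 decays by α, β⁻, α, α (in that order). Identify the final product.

Rn-219

Start: (A, Z) = (231, 91).
After α: (227, 89).
After β⁻: (227, 90).
After α: (223, 88).
After α: (219, 86).
Z = 86 is radon.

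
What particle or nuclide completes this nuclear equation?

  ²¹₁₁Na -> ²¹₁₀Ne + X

Conserve mass number: 21 = 21 + A, so A = 0.
Conserve atomic number: 11 = 10 + Z, so Z = 1.
A = 0 and Z = 1 is ⁰₁e — a positron.

positron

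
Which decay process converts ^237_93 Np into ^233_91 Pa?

ΔA = 233 − 237 = -4; ΔZ = 91 − 93 = -2.
A drops by 4 and Z drops by 2 — the signature of alpha emission.

alpha decay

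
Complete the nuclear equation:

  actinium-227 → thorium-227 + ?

Conserve mass number: 227 = 227 + A, so A = 0.
Conserve atomic number: 89 = 90 + Z, so Z = -1.
A = 0 and Z = -1 is e⁻ — a beta-minus particle.

beta-minus particle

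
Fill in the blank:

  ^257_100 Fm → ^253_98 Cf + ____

alpha particle

Conserve mass number: 257 = 253 + A, so A = 4.
Conserve atomic number: 100 = 98 + Z, so Z = 2.
A = 4 and Z = 2 is ^4_2 He — an alpha particle.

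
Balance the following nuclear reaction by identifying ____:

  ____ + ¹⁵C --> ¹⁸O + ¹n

alpha particle

Conserve mass number: A + 15 = 18 + 1, so A = 4.
Conserve atomic number: Z + 6 = 8 + 0, so Z = 2.
A = 4 and Z = 2 is ⁴He — an alpha particle.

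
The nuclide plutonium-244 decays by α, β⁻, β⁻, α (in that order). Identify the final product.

Start: (A, Z) = (244, 94).
After α: (240, 92).
After β⁻: (240, 93).
After β⁻: (240, 94).
After α: (236, 92).
Z = 92 is uranium.

U-236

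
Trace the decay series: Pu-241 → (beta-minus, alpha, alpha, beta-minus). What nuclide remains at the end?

U-233

Start: (A, Z) = (241, 94).
After β⁻: (241, 95).
After α: (237, 93).
After α: (233, 91).
After β⁻: (233, 92).
Z = 92 is uranium.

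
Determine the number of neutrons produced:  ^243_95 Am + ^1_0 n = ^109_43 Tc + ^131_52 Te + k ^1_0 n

4

Conserve mass number: 244 = 109 + 131 + k, so k = 244 − 240 = 4.
Check atomic number: 95 = 43 + 52 + 0 = 95. ✓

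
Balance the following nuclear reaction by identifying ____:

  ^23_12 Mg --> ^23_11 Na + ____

positron

Conserve mass number: 23 = 23 + A, so A = 0.
Conserve atomic number: 12 = 11 + Z, so Z = 1.
A = 0 and Z = 1 is ^0_1 e — a positron.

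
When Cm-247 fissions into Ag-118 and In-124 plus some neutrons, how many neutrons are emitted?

5

Conserve mass number: 247 = 118 + 124 + k, so k = 247 − 242 = 5.
Check atomic number: 96 = 47 + 49 + 0 = 96. ✓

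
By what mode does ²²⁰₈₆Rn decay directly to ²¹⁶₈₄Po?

ΔA = 216 − 220 = -4; ΔZ = 84 − 86 = -2.
A drops by 4 and Z drops by 2 — the signature of alpha emission.

alpha decay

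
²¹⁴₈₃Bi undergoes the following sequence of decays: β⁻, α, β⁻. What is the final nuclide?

Start: (A, Z) = (214, 83).
After β⁻: (214, 84).
After α: (210, 82).
After β⁻: (210, 83).
Z = 83 is bismuth.

Bi-210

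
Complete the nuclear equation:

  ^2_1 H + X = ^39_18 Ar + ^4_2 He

K-41

Conserve mass number: 2 + A = 39 + 4, so A = 41.
Conserve atomic number: 1 + Z = 18 + 2, so Z = 19.
Z = 19 is potassium, so the species is ^41_19 K.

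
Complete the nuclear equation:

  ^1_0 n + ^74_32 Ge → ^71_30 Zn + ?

Conserve mass number: 1 + 74 = 71 + A, so A = 4.
Conserve atomic number: 0 + 32 = 30 + Z, so Z = 2.
A = 4 and Z = 2 is ^4_2 He — an alpha particle.

alpha particle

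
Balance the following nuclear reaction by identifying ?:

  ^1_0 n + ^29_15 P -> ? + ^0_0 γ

Conserve mass number: 1 + 29 = A + 0, so A = 30.
Conserve atomic number: 0 + 15 = Z + 0, so Z = 15.
Z = 15 is phosphorus, so the species is ^30_15 P.

P-30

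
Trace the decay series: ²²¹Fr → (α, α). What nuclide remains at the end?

Start: (A, Z) = (221, 87).
After α: (217, 85).
After α: (213, 83).
Z = 83 is bismuth.

Bi-213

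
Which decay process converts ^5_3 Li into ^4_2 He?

ΔA = 4 − 5 = -1; ΔZ = 2 − 3 = -1.
A drops by 1 and Z drops by 1 — a proton was emitted.

proton emission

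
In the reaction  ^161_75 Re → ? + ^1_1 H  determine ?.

Conserve mass number: 161 = A + 1, so A = 160.
Conserve atomic number: 75 = Z + 1, so Z = 74.
Z = 74 is tungsten, so the species is ^160_74 W.

W-160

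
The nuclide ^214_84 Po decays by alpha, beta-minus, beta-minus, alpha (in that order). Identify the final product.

Pb-206

Start: (A, Z) = (214, 84).
After α: (210, 82).
After β⁻: (210, 83).
After β⁻: (210, 84).
After α: (206, 82).
Z = 82 is lead.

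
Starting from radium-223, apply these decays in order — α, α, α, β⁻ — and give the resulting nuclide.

Start: (A, Z) = (223, 88).
After α: (219, 86).
After α: (215, 84).
After α: (211, 82).
After β⁻: (211, 83).
Z = 83 is bismuth.

Bi-211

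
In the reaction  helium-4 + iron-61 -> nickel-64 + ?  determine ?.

neutron

Conserve mass number: 4 + 61 = 64 + A, so A = 1.
Conserve atomic number: 2 + 26 = 28 + Z, so Z = 0.
A = 1 and Z = 0 is neutron — a neutron.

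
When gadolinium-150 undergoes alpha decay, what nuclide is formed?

Alpha decay: mass number changes by -4, atomic number by -2.
A: 150 − 4 = 146; Z: 64 − 2 = 62.
Z = 62 is samarium, so the daughter is samarium-146.

Sm-146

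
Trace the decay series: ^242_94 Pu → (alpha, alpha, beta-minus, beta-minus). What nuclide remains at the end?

Start: (A, Z) = (242, 94).
After α: (238, 92).
After α: (234, 90).
After β⁻: (234, 91).
After β⁻: (234, 92).
Z = 92 is uranium.

U-234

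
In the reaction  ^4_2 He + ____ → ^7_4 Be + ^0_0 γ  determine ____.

He-3

Conserve mass number: 4 + A = 7 + 0, so A = 3.
Conserve atomic number: 2 + Z = 4 + 0, so Z = 2.
Z = 2 is helium, so the species is ^3_2 He.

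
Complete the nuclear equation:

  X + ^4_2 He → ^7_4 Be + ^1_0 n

alpha particle

Conserve mass number: A + 4 = 7 + 1, so A = 4.
Conserve atomic number: Z + 2 = 4 + 0, so Z = 2.
A = 4 and Z = 2 is ^4_2 He — an alpha particle.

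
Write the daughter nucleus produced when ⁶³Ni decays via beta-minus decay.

Cu-63

Beta-minus decay: mass number changes by +0, atomic number by +1.
A: 63 = 63; Z: 28 + 1 = 29.
Z = 29 is copper, so the daughter is ⁶³Cu.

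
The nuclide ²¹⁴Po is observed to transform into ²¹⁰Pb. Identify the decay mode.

ΔA = 210 − 214 = -4; ΔZ = 82 − 84 = -2.
A drops by 4 and Z drops by 2 — the signature of alpha emission.

alpha decay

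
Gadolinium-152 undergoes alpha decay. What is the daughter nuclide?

Alpha decay: mass number changes by -4, atomic number by -2.
A: 152 − 4 = 148; Z: 64 − 2 = 62.
Z = 62 is samarium, so the daughter is samarium-148.

Sm-148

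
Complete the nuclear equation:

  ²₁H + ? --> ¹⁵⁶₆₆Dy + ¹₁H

Conserve mass number: 2 + A = 156 + 1, so A = 155.
Conserve atomic number: 1 + Z = 66 + 1, so Z = 66.
Z = 66 is dysprosium, so the species is ¹⁵⁵₆₆Dy.

Dy-155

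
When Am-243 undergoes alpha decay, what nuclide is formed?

Alpha decay: mass number changes by -4, atomic number by -2.
A: 243 − 4 = 239; Z: 95 − 2 = 93.
Z = 93 is neptunium, so the daughter is Np-239.

Np-239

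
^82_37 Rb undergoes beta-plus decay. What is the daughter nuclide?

Kr-82

Beta-plus decay: mass number changes by +0, atomic number by -1.
A: 82 = 82; Z: 37 − 1 = 36.
Z = 36 is krypton, so the daughter is ^82_36 Kr.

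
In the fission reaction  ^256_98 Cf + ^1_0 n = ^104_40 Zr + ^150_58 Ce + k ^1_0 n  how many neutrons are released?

Conserve mass number: 257 = 104 + 150 + k, so k = 257 − 254 = 3.
Check atomic number: 98 = 40 + 58 + 0 = 98. ✓

3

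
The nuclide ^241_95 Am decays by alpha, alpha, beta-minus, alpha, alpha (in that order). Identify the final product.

Ra-225

Start: (A, Z) = (241, 95).
After α: (237, 93).
After α: (233, 91).
After β⁻: (233, 92).
After α: (229, 90).
After α: (225, 88).
Z = 88 is radium.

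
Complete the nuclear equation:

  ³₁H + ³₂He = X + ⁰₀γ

Li-6

Conserve mass number: 3 + 3 = A + 0, so A = 6.
Conserve atomic number: 1 + 2 = Z + 0, so Z = 3.
Z = 3 is lithium, so the species is ⁶₃Li.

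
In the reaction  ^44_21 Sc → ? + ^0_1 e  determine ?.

Conserve mass number: 44 = A + 0, so A = 44.
Conserve atomic number: 21 = Z + 1, so Z = 20.
Z = 20 is calcium, so the species is ^44_20 Ca.

Ca-44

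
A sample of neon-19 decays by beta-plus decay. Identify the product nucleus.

Beta-plus decay: mass number changes by +0, atomic number by -1.
A: 19 = 19; Z: 10 − 1 = 9.
Z = 9 is fluorine, so the daughter is fluorine-19.

F-19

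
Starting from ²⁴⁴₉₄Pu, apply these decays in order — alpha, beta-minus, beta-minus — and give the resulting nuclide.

Pu-240

Start: (A, Z) = (244, 94).
After α: (240, 92).
After β⁻: (240, 93).
After β⁻: (240, 94).
Z = 94 is plutonium.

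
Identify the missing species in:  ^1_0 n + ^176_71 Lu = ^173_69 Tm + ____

alpha particle

Conserve mass number: 1 + 176 = 173 + A, so A = 4.
Conserve atomic number: 0 + 71 = 69 + Z, so Z = 2.
A = 4 and Z = 2 is ^4_2 He — an alpha particle.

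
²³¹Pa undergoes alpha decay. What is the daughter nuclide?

Ac-227

Alpha decay: mass number changes by -4, atomic number by -2.
A: 231 − 4 = 227; Z: 91 − 2 = 89.
Z = 89 is actinium, so the daughter is ²²⁷Ac.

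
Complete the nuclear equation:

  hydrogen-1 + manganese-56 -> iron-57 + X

Conserve mass number: 1 + 56 = 57 + A, so A = 0.
Conserve atomic number: 1 + 25 = 26 + Z, so Z = 0.
A = 0 and Z = 0 is γ — a gamma ray.

gamma ray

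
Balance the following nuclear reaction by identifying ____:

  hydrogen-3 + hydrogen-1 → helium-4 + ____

gamma ray

Conserve mass number: 3 + 1 = 4 + A, so A = 0.
Conserve atomic number: 1 + 1 = 2 + Z, so Z = 0.
A = 0 and Z = 0 is γ — a gamma ray.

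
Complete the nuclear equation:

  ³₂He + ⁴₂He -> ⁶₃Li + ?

proton

Conserve mass number: 3 + 4 = 6 + A, so A = 1.
Conserve atomic number: 2 + 2 = 3 + Z, so Z = 1.
A = 1 and Z = 1 is ¹₁H — a proton.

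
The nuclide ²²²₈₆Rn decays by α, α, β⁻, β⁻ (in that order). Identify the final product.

Start: (A, Z) = (222, 86).
After α: (218, 84).
After α: (214, 82).
After β⁻: (214, 83).
After β⁻: (214, 84).
Z = 84 is polonium.

Po-214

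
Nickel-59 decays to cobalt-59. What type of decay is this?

ΔA = 59 − 59 = 0; ΔZ = 27 − 28 = -1.
A is unchanged and Z drops by 1 — a proton has become a neutron (β⁺ emission or electron capture).

beta-plus decay or electron capture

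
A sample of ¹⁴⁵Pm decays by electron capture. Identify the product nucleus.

Nd-145

Electron capture: mass number changes by +0, atomic number by -1.
A: 145 = 145; Z: 61 − 1 = 60.
Z = 60 is neodymium, so the daughter is ¹⁴⁵Nd.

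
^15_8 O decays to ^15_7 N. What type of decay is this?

ΔA = 15 − 15 = 0; ΔZ = 7 − 8 = -1.
A is unchanged and Z drops by 1 — a proton has become a neutron (β⁺ emission or electron capture).

beta-plus decay or electron capture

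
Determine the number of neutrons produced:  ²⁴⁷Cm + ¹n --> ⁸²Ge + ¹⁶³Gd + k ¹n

Conserve mass number: 248 = 82 + 163 + k, so k = 248 − 245 = 3.
Check atomic number: 96 = 32 + 64 + 0 = 96. ✓

3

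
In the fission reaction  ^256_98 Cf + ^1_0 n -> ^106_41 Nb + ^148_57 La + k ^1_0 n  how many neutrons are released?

Conserve mass number: 257 = 106 + 148 + k, so k = 257 − 254 = 3.
Check atomic number: 98 = 41 + 57 + 0 = 98. ✓

3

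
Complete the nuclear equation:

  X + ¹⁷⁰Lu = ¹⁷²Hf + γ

Conserve mass number: A + 170 = 172 + 0, so A = 2.
Conserve atomic number: Z + 71 = 72 + 0, so Z = 1.
A = 2 and Z = 1 is ²H — a deuteron.

deuteron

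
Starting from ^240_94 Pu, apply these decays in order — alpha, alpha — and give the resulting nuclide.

Start: (A, Z) = (240, 94).
After α: (236, 92).
After α: (232, 90).
Z = 90 is thorium.

Th-232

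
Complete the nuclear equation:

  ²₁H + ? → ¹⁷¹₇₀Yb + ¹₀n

Conserve mass number: 2 + A = 171 + 1, so A = 170.
Conserve atomic number: 1 + Z = 70 + 0, so Z = 69.
Z = 69 is thulium, so the species is ¹⁷⁰₆₉Tm.

Tm-170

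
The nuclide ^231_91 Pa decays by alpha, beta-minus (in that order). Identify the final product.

Start: (A, Z) = (231, 91).
After α: (227, 89).
After β⁻: (227, 90).
Z = 90 is thorium.

Th-227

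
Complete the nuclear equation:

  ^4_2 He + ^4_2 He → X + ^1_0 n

Be-7

Conserve mass number: 4 + 4 = A + 1, so A = 7.
Conserve atomic number: 2 + 2 = Z + 0, so Z = 4.
Z = 4 is beryllium, so the species is ^7_4 Be.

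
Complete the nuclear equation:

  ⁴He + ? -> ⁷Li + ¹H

alpha particle

Conserve mass number: 4 + A = 7 + 1, so A = 4.
Conserve atomic number: 2 + Z = 3 + 1, so Z = 2.
A = 4 and Z = 2 is ⁴He — an alpha particle.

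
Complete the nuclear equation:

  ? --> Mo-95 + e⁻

Conserve mass number: A = 95 + 0, so A = 95.
Conserve atomic number: Z = 42 − 1, so Z = 41.
Z = 41 is niobium, so the species is Nb-95.

Nb-95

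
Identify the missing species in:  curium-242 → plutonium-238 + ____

Conserve mass number: 242 = 238 + A, so A = 4.
Conserve atomic number: 96 = 94 + Z, so Z = 2.
A = 4 and Z = 2 is helium-4 — an alpha particle.

alpha particle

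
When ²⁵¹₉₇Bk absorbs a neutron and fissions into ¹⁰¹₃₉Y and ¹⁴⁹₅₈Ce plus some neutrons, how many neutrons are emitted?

Conserve mass number: 252 = 101 + 149 + k, so k = 252 − 250 = 2.
Check atomic number: 97 = 39 + 58 + 0 = 97. ✓

2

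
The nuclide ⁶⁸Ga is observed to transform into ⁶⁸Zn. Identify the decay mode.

ΔA = 68 − 68 = 0; ΔZ = 30 − 31 = -1.
A is unchanged and Z drops by 1 — a proton has become a neutron (β⁺ emission or electron capture).

beta-plus decay or electron capture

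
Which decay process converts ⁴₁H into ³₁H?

neutron emission

ΔA = 3 − 4 = -1; ΔZ = 1 − 1 = +0.
A drops by 1 with Z unchanged — a neutron was emitted.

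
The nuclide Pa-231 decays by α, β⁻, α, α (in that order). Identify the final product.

Rn-219

Start: (A, Z) = (231, 91).
After α: (227, 89).
After β⁻: (227, 90).
After α: (223, 88).
After α: (219, 86).
Z = 86 is radon.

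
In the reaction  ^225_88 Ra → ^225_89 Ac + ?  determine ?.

Conserve mass number: 225 = 225 + A, so A = 0.
Conserve atomic number: 88 = 89 + Z, so Z = -1.
A = 0 and Z = -1 is ^0_-1 e — a beta-minus particle.

beta-minus particle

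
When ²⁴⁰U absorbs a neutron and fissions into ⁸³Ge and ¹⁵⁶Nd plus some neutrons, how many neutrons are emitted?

2

Conserve mass number: 241 = 83 + 156 + k, so k = 241 − 239 = 2.
Check atomic number: 92 = 32 + 60 + 0 = 92. ✓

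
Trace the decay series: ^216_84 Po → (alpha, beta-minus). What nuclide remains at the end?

Start: (A, Z) = (216, 84).
After α: (212, 82).
After β⁻: (212, 83).
Z = 83 is bismuth.

Bi-212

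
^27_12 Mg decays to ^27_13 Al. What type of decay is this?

beta-minus decay

ΔA = 27 − 27 = 0; ΔZ = 13 − 12 = +1.
A is unchanged and Z rises by 1 — a neutron has become a proton (β⁻ decay).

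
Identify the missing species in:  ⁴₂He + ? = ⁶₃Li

Conserve mass number: 4 + A = 6, so A = 2.
Conserve atomic number: 2 + Z = 3, so Z = 1.
A = 2 and Z = 1 is ²₁H — a deuteron.

deuteron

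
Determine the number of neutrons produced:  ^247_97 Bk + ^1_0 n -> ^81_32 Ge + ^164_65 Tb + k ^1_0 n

3

Conserve mass number: 248 = 81 + 164 + k, so k = 248 − 245 = 3.
Check atomic number: 97 = 32 + 65 + 0 = 97. ✓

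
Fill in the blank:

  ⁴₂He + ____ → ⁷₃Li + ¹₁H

alpha particle

Conserve mass number: 4 + A = 7 + 1, so A = 4.
Conserve atomic number: 2 + Z = 3 + 1, so Z = 2.
A = 4 and Z = 2 is ⁴₂He — an alpha particle.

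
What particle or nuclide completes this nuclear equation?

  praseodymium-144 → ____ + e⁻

Nd-144

Conserve mass number: 144 = A + 0, so A = 144.
Conserve atomic number: 59 = Z − 1, so Z = 60.
Z = 60 is neodymium, so the species is neodymium-144.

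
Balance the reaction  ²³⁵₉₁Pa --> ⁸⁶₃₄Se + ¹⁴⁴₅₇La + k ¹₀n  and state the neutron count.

5

Conserve mass number: 235 = 86 + 144 + k, so k = 235 − 230 = 5.
Check atomic number: 91 = 34 + 57 + 0 = 91. ✓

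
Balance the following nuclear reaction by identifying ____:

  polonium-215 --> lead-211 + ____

alpha particle

Conserve mass number: 215 = 211 + A, so A = 4.
Conserve atomic number: 84 = 82 + Z, so Z = 2.
A = 4 and Z = 2 is helium-4 — an alpha particle.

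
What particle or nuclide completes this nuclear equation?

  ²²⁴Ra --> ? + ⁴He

Rn-220

Conserve mass number: 224 = A + 4, so A = 220.
Conserve atomic number: 88 = Z + 2, so Z = 86.
Z = 86 is radon, so the species is ²²⁰Rn.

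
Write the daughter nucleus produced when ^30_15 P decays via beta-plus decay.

Beta-plus decay: mass number changes by +0, atomic number by -1.
A: 30 = 30; Z: 15 − 1 = 14.
Z = 14 is silicon, so the daughter is ^30_14 Si.

Si-30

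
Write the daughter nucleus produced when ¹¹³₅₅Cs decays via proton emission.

Proton emission: mass number changes by -1, atomic number by -1.
A: 113 − 1 = 112; Z: 55 − 1 = 54.
Z = 54 is xenon, so the daughter is ¹¹²₅₄Xe.

Xe-112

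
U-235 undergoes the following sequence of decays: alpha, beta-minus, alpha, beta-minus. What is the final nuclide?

Th-227

Start: (A, Z) = (235, 92).
After α: (231, 90).
After β⁻: (231, 91).
After α: (227, 89).
After β⁻: (227, 90).
Z = 90 is thorium.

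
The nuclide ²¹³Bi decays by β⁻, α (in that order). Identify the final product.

Pb-209

Start: (A, Z) = (213, 83).
After β⁻: (213, 84).
After α: (209, 82).
Z = 82 is lead.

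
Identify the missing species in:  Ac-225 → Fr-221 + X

Conserve mass number: 225 = 221 + A, so A = 4.
Conserve atomic number: 89 = 87 + Z, so Z = 2.
A = 4 and Z = 2 is He-4 — an alpha particle.

alpha particle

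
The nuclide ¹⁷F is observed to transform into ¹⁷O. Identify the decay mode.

beta-plus decay or electron capture

ΔA = 17 − 17 = 0; ΔZ = 8 − 9 = -1.
A is unchanged and Z drops by 1 — a proton has become a neutron (β⁺ emission or electron capture).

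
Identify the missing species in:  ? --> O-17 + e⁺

Conserve mass number: A = 17 + 0, so A = 17.
Conserve atomic number: Z = 8 + 1, so Z = 9.
Z = 9 is fluorine, so the species is F-17.

F-17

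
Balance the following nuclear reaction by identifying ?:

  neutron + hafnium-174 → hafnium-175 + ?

gamma ray

Conserve mass number: 1 + 174 = 175 + A, so A = 0.
Conserve atomic number: 0 + 72 = 72 + Z, so Z = 0.
A = 0 and Z = 0 is γ — a gamma ray.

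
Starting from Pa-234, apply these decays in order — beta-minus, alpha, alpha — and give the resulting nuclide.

Ra-226

Start: (A, Z) = (234, 91).
After β⁻: (234, 92).
After α: (230, 90).
After α: (226, 88).
Z = 88 is radium.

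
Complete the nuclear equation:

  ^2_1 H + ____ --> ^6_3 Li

Conserve mass number: 2 + A = 6, so A = 4.
Conserve atomic number: 1 + Z = 3, so Z = 2.
A = 4 and Z = 2 is ^4_2 He — an alpha particle.

alpha particle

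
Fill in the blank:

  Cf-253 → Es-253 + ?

Conserve mass number: 253 = 253 + A, so A = 0.
Conserve atomic number: 98 = 99 + Z, so Z = -1.
A = 0 and Z = -1 is e⁻ — a beta-minus particle.

beta-minus particle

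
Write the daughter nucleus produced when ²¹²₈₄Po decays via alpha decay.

Pb-208

Alpha decay: mass number changes by -4, atomic number by -2.
A: 212 − 4 = 208; Z: 84 − 2 = 82.
Z = 82 is lead, so the daughter is ²⁰⁸₈₂Pb.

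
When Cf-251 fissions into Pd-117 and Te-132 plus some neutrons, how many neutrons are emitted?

Conserve mass number: 251 = 117 + 132 + k, so k = 251 − 249 = 2.
Check atomic number: 98 = 46 + 52 + 0 = 98. ✓

2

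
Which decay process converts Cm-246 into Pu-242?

ΔA = 242 − 246 = -4; ΔZ = 94 − 96 = -2.
A drops by 4 and Z drops by 2 — the signature of alpha emission.

alpha decay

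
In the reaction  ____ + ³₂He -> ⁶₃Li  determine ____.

Conserve mass number: A + 3 = 6, so A = 3.
Conserve atomic number: Z + 2 = 3, so Z = 1.
A = 3 and Z = 1 is ³₁H — a triton.

triton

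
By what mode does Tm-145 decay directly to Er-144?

ΔA = 144 − 145 = -1; ΔZ = 68 − 69 = -1.
A drops by 1 and Z drops by 1 — a proton was emitted.

proton emission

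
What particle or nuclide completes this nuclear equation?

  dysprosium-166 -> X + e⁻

Conserve mass number: 166 = A + 0, so A = 166.
Conserve atomic number: 66 = Z − 1, so Z = 67.
Z = 67 is holmium, so the species is holmium-166.

Ho-166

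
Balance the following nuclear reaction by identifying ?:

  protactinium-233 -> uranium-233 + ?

Conserve mass number: 233 = 233 + A, so A = 0.
Conserve atomic number: 91 = 92 + Z, so Z = -1.
A = 0 and Z = -1 is e⁻ — a beta-minus particle.

beta-minus particle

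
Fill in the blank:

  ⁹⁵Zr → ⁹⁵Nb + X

beta-minus particle

Conserve mass number: 95 = 95 + A, so A = 0.
Conserve atomic number: 40 = 41 + Z, so Z = -1.
A = 0 and Z = -1 is e⁻ — a beta-minus particle.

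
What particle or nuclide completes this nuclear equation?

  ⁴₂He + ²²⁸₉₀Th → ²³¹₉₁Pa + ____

proton

Conserve mass number: 4 + 228 = 231 + A, so A = 1.
Conserve atomic number: 2 + 90 = 91 + Z, so Z = 1.
A = 1 and Z = 1 is ¹₁H — a proton.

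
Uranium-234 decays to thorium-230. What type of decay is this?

alpha decay

ΔA = 230 − 234 = -4; ΔZ = 90 − 92 = -2.
A drops by 4 and Z drops by 2 — the signature of alpha emission.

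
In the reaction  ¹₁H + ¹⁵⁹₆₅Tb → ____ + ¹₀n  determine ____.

Dy-159

Conserve mass number: 1 + 159 = A + 1, so A = 159.
Conserve atomic number: 1 + 65 = Z + 0, so Z = 66.
Z = 66 is dysprosium, so the species is ¹⁵⁹₆₆Dy.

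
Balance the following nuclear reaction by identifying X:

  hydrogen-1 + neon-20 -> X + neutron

Na-20

Conserve mass number: 1 + 20 = A + 1, so A = 20.
Conserve atomic number: 1 + 10 = Z + 0, so Z = 11.
Z = 11 is sodium, so the species is sodium-20.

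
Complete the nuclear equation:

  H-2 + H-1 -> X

He-3

Conserve mass number: 2 + 1 = A, so A = 3.
Conserve atomic number: 1 + 1 = Z, so Z = 2.
Z = 2 is helium, so the species is He-3.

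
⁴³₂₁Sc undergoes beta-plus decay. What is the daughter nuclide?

Ca-43

Beta-plus decay: mass number changes by +0, atomic number by -1.
A: 43 = 43; Z: 21 − 1 = 20.
Z = 20 is calcium, so the daughter is ⁴³₂₀Ca.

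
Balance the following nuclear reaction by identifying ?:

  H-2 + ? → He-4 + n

triton

Conserve mass number: 2 + A = 4 + 1, so A = 3.
Conserve atomic number: 1 + Z = 2 + 0, so Z = 1.
A = 3 and Z = 1 is H-3 — a triton.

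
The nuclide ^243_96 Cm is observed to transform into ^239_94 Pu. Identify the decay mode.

ΔA = 239 − 243 = -4; ΔZ = 94 − 96 = -2.
A drops by 4 and Z drops by 2 — the signature of alpha emission.

alpha decay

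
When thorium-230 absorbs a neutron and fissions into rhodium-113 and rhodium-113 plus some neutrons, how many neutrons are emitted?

5

Conserve mass number: 231 = 113 + 113 + k, so k = 231 − 226 = 5.
Check atomic number: 90 = 45 + 45 + 0 = 90. ✓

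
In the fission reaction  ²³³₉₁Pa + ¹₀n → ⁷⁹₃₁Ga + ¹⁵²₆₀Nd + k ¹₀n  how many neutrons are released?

Conserve mass number: 234 = 79 + 152 + k, so k = 234 − 231 = 3.
Check atomic number: 91 = 31 + 60 + 0 = 91. ✓

3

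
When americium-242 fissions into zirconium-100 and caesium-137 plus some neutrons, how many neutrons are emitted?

5

Conserve mass number: 242 = 100 + 137 + k, so k = 242 − 237 = 5.
Check atomic number: 95 = 40 + 55 + 0 = 95. ✓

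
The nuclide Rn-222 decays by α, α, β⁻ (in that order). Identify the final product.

Bi-214

Start: (A, Z) = (222, 86).
After α: (218, 84).
After α: (214, 82).
After β⁻: (214, 83).
Z = 83 is bismuth.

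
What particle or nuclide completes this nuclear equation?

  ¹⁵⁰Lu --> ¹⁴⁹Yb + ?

Conserve mass number: 150 = 149 + A, so A = 1.
Conserve atomic number: 71 = 70 + Z, so Z = 1.
A = 1 and Z = 1 is ¹H — a proton.

proton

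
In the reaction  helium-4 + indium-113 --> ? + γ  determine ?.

Sb-117

Conserve mass number: 4 + 113 = A + 0, so A = 117.
Conserve atomic number: 2 + 49 = Z + 0, so Z = 51.
Z = 51 is antimony, so the species is antimony-117.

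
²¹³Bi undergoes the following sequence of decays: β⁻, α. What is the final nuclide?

Pb-209

Start: (A, Z) = (213, 83).
After β⁻: (213, 84).
After α: (209, 82).
Z = 82 is lead.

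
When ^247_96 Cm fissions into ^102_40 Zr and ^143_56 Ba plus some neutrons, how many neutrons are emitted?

2

Conserve mass number: 247 = 102 + 143 + k, so k = 247 − 245 = 2.
Check atomic number: 96 = 40 + 56 + 0 = 96. ✓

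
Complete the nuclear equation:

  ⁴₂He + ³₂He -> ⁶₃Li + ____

Conserve mass number: 4 + 3 = 6 + A, so A = 1.
Conserve atomic number: 2 + 2 = 3 + Z, so Z = 1.
A = 1 and Z = 1 is ¹₁H — a proton.

proton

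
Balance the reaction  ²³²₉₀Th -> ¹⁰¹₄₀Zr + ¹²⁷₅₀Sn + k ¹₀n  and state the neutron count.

4

Conserve mass number: 232 = 101 + 127 + k, so k = 232 − 228 = 4.
Check atomic number: 90 = 40 + 50 + 0 = 90. ✓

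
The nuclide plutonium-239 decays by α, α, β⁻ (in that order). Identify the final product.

Pa-231

Start: (A, Z) = (239, 94).
After α: (235, 92).
After α: (231, 90).
After β⁻: (231, 91).
Z = 91 is protactinium.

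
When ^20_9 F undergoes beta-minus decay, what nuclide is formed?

Beta-minus decay: mass number changes by +0, atomic number by +1.
A: 20 = 20; Z: 9 + 1 = 10.
Z = 10 is neon, so the daughter is ^20_10 Ne.

Ne-20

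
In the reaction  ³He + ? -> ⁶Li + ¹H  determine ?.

alpha particle

Conserve mass number: 3 + A = 6 + 1, so A = 4.
Conserve atomic number: 2 + Z = 3 + 1, so Z = 2.
A = 4 and Z = 2 is ⁴He — an alpha particle.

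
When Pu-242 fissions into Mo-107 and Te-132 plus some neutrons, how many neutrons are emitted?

Conserve mass number: 242 = 107 + 132 + k, so k = 242 − 239 = 3.
Check atomic number: 94 = 42 + 52 + 0 = 94. ✓

3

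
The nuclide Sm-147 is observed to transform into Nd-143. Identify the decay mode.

ΔA = 143 − 147 = -4; ΔZ = 60 − 62 = -2.
A drops by 4 and Z drops by 2 — the signature of alpha emission.

alpha decay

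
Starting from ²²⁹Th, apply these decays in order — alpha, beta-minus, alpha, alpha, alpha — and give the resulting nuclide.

Bi-213

Start: (A, Z) = (229, 90).
After α: (225, 88).
After β⁻: (225, 89).
After α: (221, 87).
After α: (217, 85).
After α: (213, 83).
Z = 83 is bismuth.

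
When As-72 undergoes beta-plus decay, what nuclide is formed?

Ge-72

Beta-plus decay: mass number changes by +0, atomic number by -1.
A: 72 = 72; Z: 33 − 1 = 32.
Z = 32 is germanium, so the daughter is Ge-72.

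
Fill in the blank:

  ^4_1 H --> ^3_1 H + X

Conserve mass number: 4 = 3 + A, so A = 1.
Conserve atomic number: 1 = 1 + Z, so Z = 0.
A = 1 and Z = 0 is ^1_0 n — a neutron.

neutron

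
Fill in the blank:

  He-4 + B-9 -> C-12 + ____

Conserve mass number: 4 + 9 = 12 + A, so A = 1.
Conserve atomic number: 2 + 5 = 6 + Z, so Z = 1.
A = 1 and Z = 1 is H-1 — a proton.

proton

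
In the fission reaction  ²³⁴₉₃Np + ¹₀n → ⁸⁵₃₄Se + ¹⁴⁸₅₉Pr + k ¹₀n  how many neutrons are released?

Conserve mass number: 235 = 85 + 148 + k, so k = 235 − 233 = 2.
Check atomic number: 93 = 34 + 59 + 0 = 93. ✓

2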